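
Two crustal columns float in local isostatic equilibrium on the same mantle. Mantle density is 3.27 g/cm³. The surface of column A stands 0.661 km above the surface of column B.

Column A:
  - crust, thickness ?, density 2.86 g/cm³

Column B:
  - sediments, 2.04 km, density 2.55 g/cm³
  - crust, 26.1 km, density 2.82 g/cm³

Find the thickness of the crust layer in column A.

37.5 km

Take the compensation level at the base of the deeper column (depth z_c below the surface of column A) and equate Σ ρ_i t_i down to z_c; mantle fills any gap and the z_c terms cancel.
Column A: x×2.86 + (z_c − 0 − x)×3.27
Column B: 0.661×0 + 2.04×2.55 + 26.1×2.82 + (z_c − 0.661 − 28.14)×3.27
The z_c×3.27 term appears on both sides and cancels. Collect the known terms of each column as K = Σ(ρt)_known − 3.27 × (depth of known layers): K_A = 0 − 3.27×0 = 0; K_B = 78.804 − 3.27×(0.661 + 28.14) = −15.37527.
Balance: K_A − x×(3.27 − 2.86) = K_B, so x = (K_A − K_B)/(3.27 − 2.86) = 15.3753/0.41 = 37.5 km.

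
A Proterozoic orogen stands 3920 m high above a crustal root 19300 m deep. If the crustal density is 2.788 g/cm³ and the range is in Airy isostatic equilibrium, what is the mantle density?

3.35 g/cm³

Airy balance: ρ_c h = (ρ_m − ρ_c) r → ρ_m = ρ_c (1 + h/r).
ρ_m = 2.788 × (1 + 3920 m/19300 m) = 3.35 g/cm³.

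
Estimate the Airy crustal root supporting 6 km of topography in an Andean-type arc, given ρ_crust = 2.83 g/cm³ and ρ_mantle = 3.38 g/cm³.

30.9 km

Isostatic balance requires: the weight of the topography is balanced by the buoyancy of the root, ρ_c h = (ρ_m − ρ_c) r.
r = h · ρ_c / (ρ_m − ρ_c) = 6 km × 2.83 / (3.38 − 2.83) = 30.9 km.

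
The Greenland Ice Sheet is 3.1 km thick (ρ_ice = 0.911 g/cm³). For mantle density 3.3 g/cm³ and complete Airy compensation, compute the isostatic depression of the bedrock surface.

In Airy isostatic equilibrium: the ice load ρ_ice t is balanced by mantle displaced below, ρ_m s.
s = t ρ_ice / ρ_m = 3.1 km × 0.911/3.3 = 0.856 km.

0.856 km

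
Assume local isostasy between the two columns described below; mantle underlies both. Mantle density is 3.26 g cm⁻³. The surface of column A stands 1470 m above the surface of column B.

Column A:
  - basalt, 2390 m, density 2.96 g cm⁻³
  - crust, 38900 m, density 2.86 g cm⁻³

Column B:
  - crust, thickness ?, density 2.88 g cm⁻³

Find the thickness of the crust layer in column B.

Take the compensation level at the base of the deeper column (depth z_c below the surface of column A) and equate Σ ρ_i t_i down to z_c; mantle fills any gap and the z_c terms cancel.
Column A: 2390×2.96 + 38900×2.86 + (z_c − 41290)×3.26
Column B: 1470×0 + x×2.88 + (z_c − 1470 − 0 − x)×3.26
The z_c×3.26 term appears on both sides and cancels. Collect the known terms of each column as K = Σ(ρt)_known − 3.26 × (depth of known layers): K_A = 118328.4 − 3.26×41290 = −16277; K_B = 0 − 3.26×(1470 + 0) = −4792.2.
Balance: K_A = K_B − x×(3.26 − 2.88), so x = (K_B − K_A)/(3.26 − 2.88) = 11484.8/0.38 = 30200 m.

30200 m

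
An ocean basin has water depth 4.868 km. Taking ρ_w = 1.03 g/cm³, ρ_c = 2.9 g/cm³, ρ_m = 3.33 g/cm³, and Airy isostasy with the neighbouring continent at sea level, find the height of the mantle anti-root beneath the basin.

21.2 km

Equating mass per unit area of the two columns: replacing crust with seawater at the top is compensated by replacing crust with mantle at the base: d (ρ_c − ρ_w) = a (ρ_m − ρ_c).
a = d (ρ_c − ρ_w)/(ρ_m − ρ_c) = 4.868 km × 1.87/0.43 = 21.2 km.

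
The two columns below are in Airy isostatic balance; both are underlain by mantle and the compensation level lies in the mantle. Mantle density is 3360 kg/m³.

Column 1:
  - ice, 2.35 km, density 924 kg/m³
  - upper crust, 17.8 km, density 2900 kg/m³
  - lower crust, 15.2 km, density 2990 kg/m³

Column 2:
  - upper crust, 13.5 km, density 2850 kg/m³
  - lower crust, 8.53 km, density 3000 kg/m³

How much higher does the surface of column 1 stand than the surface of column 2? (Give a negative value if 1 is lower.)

For any compensation level in the mantle, the mantle terms cancel and isostasy reduces to e = (Σt_1 − Σt_2) − (Σ(ρt)_1 − Σ(ρt)_2) / ρ_m.
Σt_1 = 35.35 km; Σt_2 = 22.03 km; Σ(ρt)_1 = 99239.4; Σ(ρt)_2 = 64065 (in km·kg/m³).
e = (35.35 − 22.03) − (99239.4 − 64065) / 3360 = 2.85 km.

2.85 km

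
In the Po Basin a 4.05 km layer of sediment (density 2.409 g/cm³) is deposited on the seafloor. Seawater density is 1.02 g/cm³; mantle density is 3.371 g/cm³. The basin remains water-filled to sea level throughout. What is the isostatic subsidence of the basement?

2.39 km

Submarine loading: the sediment displaces seawater, and the subsidence is in turn flooded, so s (ρ_m − ρ_w) = t (ρ_sed − ρ_w).
s = 4.05 km × (2.409 − 1.02) / (3.371 − 1.02) = 2.39 km.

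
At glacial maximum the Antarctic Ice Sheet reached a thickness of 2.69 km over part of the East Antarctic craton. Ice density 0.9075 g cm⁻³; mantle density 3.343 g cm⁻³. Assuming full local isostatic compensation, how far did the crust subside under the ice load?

By Archimedes' principle applied to the lithosphere: the ice load ρ_ice t is balanced by mantle displaced below, ρ_m s.
s = t ρ_ice / ρ_m = 2.69 km × 0.9075/3.343 = 0.73 km.

0.73 km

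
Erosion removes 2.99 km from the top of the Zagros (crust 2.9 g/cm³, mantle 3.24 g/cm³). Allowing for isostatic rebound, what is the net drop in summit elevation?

0.314 km

Rebound u = e ρ_c/ρ_m = 2.99 km × 2.9/3.24 = 2.676 km.
Net surface drop = e − u = 2.99 km − 2.676 km = e (ρ_m − ρ_c)/ρ_m = 0.314 km.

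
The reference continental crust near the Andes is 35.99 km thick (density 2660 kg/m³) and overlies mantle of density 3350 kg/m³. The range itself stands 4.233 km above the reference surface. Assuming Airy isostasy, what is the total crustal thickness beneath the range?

Root depth r = h ρ_c / (ρ_m − ρ_c) = 4.233 km × 2660 / 690 = 16.32 km.
Total thickness = T + h + r = 35.99 km + 4.233 km + 16.32 km = 56.5 km.

56.5 km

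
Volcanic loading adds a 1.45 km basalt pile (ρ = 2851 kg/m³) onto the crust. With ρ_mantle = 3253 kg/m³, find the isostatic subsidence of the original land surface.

1.27 km

Subaerial loading: s = t ρ_load / ρ_m.
s = 1.45 km × 2851/3253 = 1.27 km.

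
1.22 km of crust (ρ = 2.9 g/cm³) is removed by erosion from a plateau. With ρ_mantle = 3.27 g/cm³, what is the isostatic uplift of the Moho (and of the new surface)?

Unloading: uplift u = e ρ_c/ρ_m = 1.22 km × 2.9/3.27 = 1.08 km.

1.08 km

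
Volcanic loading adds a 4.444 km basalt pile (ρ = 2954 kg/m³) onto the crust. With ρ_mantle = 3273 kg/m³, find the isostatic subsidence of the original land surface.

Subaerial loading: s = t ρ_load / ρ_m.
s = 4.444 km × 2954/3273 = 4.01 km.

4.01 km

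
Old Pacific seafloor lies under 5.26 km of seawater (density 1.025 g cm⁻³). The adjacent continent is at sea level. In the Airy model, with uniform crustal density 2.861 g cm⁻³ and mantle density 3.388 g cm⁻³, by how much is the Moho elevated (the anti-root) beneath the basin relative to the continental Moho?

18.3 km

Equating mass per unit area of the two columns: replacing crust with seawater at the top is compensated by replacing crust with mantle at the base: d (ρ_c − ρ_w) = a (ρ_m − ρ_c).
a = d (ρ_c − ρ_w)/(ρ_m − ρ_c) = 5.26 km × 1.836/0.527 = 18.3 km.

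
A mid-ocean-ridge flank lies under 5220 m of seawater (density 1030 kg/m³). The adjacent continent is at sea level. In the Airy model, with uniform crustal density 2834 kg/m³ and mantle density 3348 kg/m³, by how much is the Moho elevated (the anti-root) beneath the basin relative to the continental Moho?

Equating mass per unit area of the two columns: replacing crust with seawater at the top is compensated by replacing crust with mantle at the base: d (ρ_c − ρ_w) = a (ρ_m − ρ_c).
a = d (ρ_c − ρ_w)/(ρ_m − ρ_c) = 5220 m × 1804/514 = 18300 m.

18300 m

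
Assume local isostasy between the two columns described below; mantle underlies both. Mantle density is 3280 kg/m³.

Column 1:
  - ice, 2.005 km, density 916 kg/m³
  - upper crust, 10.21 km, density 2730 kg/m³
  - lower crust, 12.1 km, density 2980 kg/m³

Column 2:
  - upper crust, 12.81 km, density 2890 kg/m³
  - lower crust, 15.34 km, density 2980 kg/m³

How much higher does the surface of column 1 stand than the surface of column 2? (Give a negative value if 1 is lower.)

For any compensation level in the mantle, the mantle terms cancel and isostasy reduces to e = (Σt_1 − Σt_2) − (Σ(ρt)_1 − Σ(ρt)_2) / ρ_m.
Σt_1 = 24.315 km; Σt_2 = 28.15 km; Σ(ρt)_1 = 65767.88; Σ(ρt)_2 = 82734.1 (in km·kg/m³).
e = (24.315 − 28.15) − (65767.88 − 82734.1) / 3280 = 1.34 km.

1.34 km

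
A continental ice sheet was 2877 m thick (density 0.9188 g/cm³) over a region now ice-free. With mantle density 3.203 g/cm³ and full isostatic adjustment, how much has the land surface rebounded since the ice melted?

825 m

Removing the load lets mantle flow back in; uplift u satisfies ρ_ice t = ρ_m u.
u = t ρ_ice/ρ_m = 2877 m × 0.9188/3.203 = 825 m.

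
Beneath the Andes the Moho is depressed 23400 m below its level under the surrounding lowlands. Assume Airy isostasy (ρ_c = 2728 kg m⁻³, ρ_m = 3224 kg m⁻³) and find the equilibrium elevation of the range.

4250 m

Equating mass per unit area of the two columns: ρ_c h = (ρ_m − ρ_c) r.
h = r (ρ_m − ρ_c) / ρ_c = 23400 m × (3224 − 2728) / 2728 = 4250 m.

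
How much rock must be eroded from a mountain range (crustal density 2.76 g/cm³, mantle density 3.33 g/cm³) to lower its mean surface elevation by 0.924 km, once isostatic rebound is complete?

5.4 km

Net drop Δ = e − u = e − e ρ_c/ρ_m = e (ρ_m − ρ_c)/ρ_m.
e = Δ ρ_m/(ρ_m − ρ_c) = 0.924 km × 3.33/0.57 = 5.4 km.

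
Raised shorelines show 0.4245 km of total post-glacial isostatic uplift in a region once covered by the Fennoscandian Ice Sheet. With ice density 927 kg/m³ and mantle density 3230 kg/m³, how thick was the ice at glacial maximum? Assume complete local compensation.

1.48 km

u = t ρ_ice/ρ_m → t = u ρ_m/ρ_ice = 0.4245 km × 3230/927 = 1.48 km.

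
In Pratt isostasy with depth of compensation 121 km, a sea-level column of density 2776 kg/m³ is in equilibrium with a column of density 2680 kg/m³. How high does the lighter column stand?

ρ_ref D = ρ (D + h) → h = D (ρ_ref − ρ)/ρ.
h = 121 km × (2776 − 2680)/2680 = 4.33 km.

4.33 km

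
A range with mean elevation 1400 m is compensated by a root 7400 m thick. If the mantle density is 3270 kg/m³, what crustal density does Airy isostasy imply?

ρ_c h = (ρ_m − ρ_c) r → ρ_c (h + r) = ρ_m r → ρ_c = ρ_m r / (h + r).
ρ_c = 3270 × 7400 m / (1400 m + 7400 m) = 2750 kg/m³.

2750 kg/m³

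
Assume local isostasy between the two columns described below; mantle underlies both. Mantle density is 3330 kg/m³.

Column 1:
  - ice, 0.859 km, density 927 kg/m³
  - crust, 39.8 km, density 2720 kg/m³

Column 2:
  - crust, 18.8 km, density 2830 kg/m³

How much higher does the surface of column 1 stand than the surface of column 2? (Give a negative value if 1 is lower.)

5.09 km

For any compensation level in the mantle, the mantle terms cancel and isostasy reduces to e = (Σt_1 − Σt_2) − (Σ(ρt)_1 − Σ(ρt)_2) / ρ_m.
Σt_1 = 40.659 km; Σt_2 = 18.8 km; Σ(ρt)_1 = 109052.293; Σ(ρt)_2 = 53204 (in km·kg/m³).
e = (40.659 − 18.8) − (109052.293 − 53204) / 3330 = 5.09 km.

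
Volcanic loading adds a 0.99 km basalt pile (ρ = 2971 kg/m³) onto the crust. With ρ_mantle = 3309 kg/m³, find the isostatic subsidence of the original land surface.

0.889 km

Subaerial loading: s = t ρ_load / ρ_m.
s = 0.99 km × 2971/3309 = 0.889 km.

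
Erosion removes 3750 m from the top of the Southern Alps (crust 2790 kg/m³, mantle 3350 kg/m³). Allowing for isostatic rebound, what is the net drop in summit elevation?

Rebound u = e ρ_c/ρ_m = 3750 m × 2790/3350 = 3123 m.
Net surface drop = e − u = 3750 m − 3123 m = e (ρ_m − ρ_c)/ρ_m = 627 m.

627 m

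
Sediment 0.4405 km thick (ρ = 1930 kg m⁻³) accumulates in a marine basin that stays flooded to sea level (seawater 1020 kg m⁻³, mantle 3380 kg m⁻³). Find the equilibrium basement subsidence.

0.17 km

Submarine loading: the sediment displaces seawater, and the subsidence is in turn flooded, so s (ρ_m − ρ_w) = t (ρ_sed − ρ_w).
s = 0.4405 km × (1930 − 1020) / (3380 − 1020) = 0.17 km.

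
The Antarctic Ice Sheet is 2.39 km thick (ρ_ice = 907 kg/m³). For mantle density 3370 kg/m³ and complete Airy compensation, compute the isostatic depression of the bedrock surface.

0.643 km

In Airy isostatic equilibrium: the ice load ρ_ice t is balanced by mantle displaced below, ρ_m s.
s = t ρ_ice / ρ_m = 2.39 km × 907/3370 = 0.643 km.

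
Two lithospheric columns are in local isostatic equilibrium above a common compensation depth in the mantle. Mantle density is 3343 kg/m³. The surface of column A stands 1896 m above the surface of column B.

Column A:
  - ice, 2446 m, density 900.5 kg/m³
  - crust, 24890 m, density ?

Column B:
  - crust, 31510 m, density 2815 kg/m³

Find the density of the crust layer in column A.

2660 kg/m³

Take the compensation level at the base of the deeper column (depth z_c below the surface of column A) and equate Σ ρ_i t_i down to z_c; mantle fills any gap and the z_c terms cancel.
Column A: 2446×900.5 + 24890×ρ + (z_c − 27336)×3343
Column B: 1896×0 + 31510×2815 + (z_c − 1896 − 31510)×3343
The z_c×3343 term appears on both sides and cancels. Collect the known terms of each column as K = Σ(ρt)_known − 3343 × (depth of known layers): K_A = 2202623 − 3343×27336 = −89181625; K_B = 88700650 − 3343×(1896 + 31510) = −22975608.
Balance: K_A + 24890×ρ = K_B, so ρ = (K_B − K_A)/24890 = 66206000/24890 = 2660 kg/m³.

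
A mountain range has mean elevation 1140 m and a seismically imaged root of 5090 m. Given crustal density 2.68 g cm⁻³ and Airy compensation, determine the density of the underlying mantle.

Airy balance: ρ_c h = (ρ_m − ρ_c) r → ρ_m = ρ_c (1 + h/r).
ρ_m = 2.68 × (1 + 1140 m/5090 m) = 3.28 g cm⁻³.

3.28 g cm⁻³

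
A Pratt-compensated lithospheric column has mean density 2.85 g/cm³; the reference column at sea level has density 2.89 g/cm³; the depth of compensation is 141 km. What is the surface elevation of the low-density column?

ρ_ref D = ρ (D + h) → h = D (ρ_ref − ρ)/ρ.
h = 141 km × (2.89 − 2.85)/2.85 = 1.98 km.

1.98 km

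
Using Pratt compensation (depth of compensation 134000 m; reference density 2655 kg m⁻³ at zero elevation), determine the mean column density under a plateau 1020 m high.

2630 kg m⁻³

Pratt balance: ρ_ref D = ρ (D + h).
ρ = ρ_ref D/(D + h) = 2655 × 134000 m/(134000 m + 1020 m) = 2630 kg m⁻³.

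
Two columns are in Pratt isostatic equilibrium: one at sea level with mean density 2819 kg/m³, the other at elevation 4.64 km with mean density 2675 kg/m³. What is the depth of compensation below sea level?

ρ_ref D = ρ (D + h) → D (ρ_ref − ρ) = ρ h.
D = ρ h/(ρ_ref − ρ) = 2675 × 4.64 km/(2819 − 2675) = 86.2 km.

86.2 km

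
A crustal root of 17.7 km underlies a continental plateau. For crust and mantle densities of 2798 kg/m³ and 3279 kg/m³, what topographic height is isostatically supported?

Balancing pressure at the compensation depth: ρ_c h = (ρ_m − ρ_c) r.
h = r (ρ_m − ρ_c) / ρ_c = 17.7 km × (3279 − 2798) / 2798 = 3.04 km.

3.04 km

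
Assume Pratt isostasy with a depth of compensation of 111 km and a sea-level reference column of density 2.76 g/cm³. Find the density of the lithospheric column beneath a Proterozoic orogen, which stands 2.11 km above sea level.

Pratt balance: ρ_ref D = ρ (D + h).
ρ = ρ_ref D/(D + h) = 2.76 × 111 km/(111 km + 2.11 km) = 2.71 g/cm³.

2.71 g/cm³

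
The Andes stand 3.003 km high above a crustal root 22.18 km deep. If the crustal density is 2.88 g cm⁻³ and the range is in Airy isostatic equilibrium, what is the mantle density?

3.27 g cm⁻³

Airy balance: ρ_c h = (ρ_m − ρ_c) r → ρ_m = ρ_c (1 + h/r).
ρ_m = 2.88 × (1 + 3.003 km/22.18 km) = 3.27 g cm⁻³.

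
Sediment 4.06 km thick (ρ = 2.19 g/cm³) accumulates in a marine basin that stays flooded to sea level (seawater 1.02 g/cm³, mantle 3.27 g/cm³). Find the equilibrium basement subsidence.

2.11 km

Submarine loading: the sediment displaces seawater, and the subsidence is in turn flooded, so s (ρ_m − ρ_w) = t (ρ_sed − ρ_w).
s = 4.06 km × (2.19 − 1.02) / (3.27 − 1.02) = 2.11 km.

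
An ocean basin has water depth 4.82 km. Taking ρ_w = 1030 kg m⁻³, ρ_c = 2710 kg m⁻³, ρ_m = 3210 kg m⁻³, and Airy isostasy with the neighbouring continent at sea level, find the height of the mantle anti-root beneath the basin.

16.2 km

By Archimedes' principle applied to the lithosphere: replacing crust with seawater at the top is compensated by replacing crust with mantle at the base: d (ρ_c − ρ_w) = a (ρ_m − ρ_c).
a = d (ρ_c − ρ_w)/(ρ_m − ρ_c) = 4.82 km × 1680/500 = 16.2 km.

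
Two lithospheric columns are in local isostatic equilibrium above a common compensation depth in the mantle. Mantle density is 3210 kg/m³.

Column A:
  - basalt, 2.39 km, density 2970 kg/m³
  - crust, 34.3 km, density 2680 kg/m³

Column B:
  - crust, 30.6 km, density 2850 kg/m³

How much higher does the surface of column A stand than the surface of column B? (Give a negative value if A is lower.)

2.41 km

For any compensation level in the mantle, the mantle terms cancel and isostasy reduces to e = (Σt_A − Σt_B) − (Σ(ρt)_A − Σ(ρt)_B) / ρ_m.
Σt_A = 36.69 km; Σt_B = 30.6 km; Σ(ρt)_A = 99022.3; Σ(ρt)_B = 87210 (in km·kg/m³).
e = (36.69 − 30.6) − (99022.3 − 87210) / 3210 = 2.41 km.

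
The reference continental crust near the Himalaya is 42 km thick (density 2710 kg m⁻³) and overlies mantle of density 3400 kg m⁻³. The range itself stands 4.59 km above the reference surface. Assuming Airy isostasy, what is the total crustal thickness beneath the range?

Root depth r = h ρ_c / (ρ_m − ρ_c) = 4.59 km × 2710 / 690 = 18.03 km.
Total thickness = T + h + r = 42 km + 4.59 km + 18.03 km = 64.6 km.

64.6 km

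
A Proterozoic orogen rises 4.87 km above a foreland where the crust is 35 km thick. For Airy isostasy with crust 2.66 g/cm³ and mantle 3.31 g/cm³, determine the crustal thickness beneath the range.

59.8 km

Root depth r = h ρ_c / (ρ_m − ρ_c) = 4.87 km × 2.66 / 0.65 = 19.93 km.
Total thickness = T + h + r = 35 km + 4.87 km + 19.93 km = 59.8 km.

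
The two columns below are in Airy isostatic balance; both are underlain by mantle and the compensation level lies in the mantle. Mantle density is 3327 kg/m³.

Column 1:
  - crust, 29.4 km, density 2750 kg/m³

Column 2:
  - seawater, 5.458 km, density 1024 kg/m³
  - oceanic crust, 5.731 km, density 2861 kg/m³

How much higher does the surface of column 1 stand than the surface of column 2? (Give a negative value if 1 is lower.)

For any compensation level in the mantle, the mantle terms cancel and isostasy reduces to e = (Σt_1 − Σt_2) − (Σ(ρt)_1 − Σ(ρt)_2) / ρ_m.
Σt_1 = 29.4 km; Σt_2 = 11.189 km; Σ(ρt)_1 = 80850; Σ(ρt)_2 = 21985.383 (in km·kg/m³).
e = (29.4 − 11.189) − (80850 − 21985.383) / 3327 = 0.518 km.

0.518 km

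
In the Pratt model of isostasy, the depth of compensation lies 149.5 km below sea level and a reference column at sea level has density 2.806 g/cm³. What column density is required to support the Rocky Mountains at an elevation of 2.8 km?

Pratt balance: ρ_ref D = ρ (D + h).
ρ = ρ_ref D/(D + h) = 2.806 × 149.5 km/(149.5 km + 2.8 km) = 2.75 g/cm³.

2.75 g/cm³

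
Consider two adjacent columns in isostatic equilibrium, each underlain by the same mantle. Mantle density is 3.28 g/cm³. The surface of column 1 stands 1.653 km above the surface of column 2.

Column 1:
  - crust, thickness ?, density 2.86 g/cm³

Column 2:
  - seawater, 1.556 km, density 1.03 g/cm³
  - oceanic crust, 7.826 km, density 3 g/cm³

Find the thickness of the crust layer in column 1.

26.5 km

Take the compensation level at the base of the deeper column (depth z_c below the surface of column 1) and equate Σ ρ_i t_i down to z_c; mantle fills any gap and the z_c terms cancel.
Column 1: x×2.86 + (z_c − 0 − x)×3.28
Column 2: 1.653×0 + 1.556×1.03 + 7.826×3 + (z_c − 1.653 − 9.382)×3.28
The z_c×3.28 term appears on both sides and cancels. Collect the known terms of each column as K = Σ(ρt)_known − 3.28 × (depth of known layers): K_1 = 0 − 3.28×0 = 0; K_2 = 25.08068 − 3.28×(1.653 + 9.382) = −11.11412.
Balance: K_1 − x×(3.28 − 2.86) = K_2, so x = (K_1 − K_2)/(3.28 − 2.86) = 11.1141/0.42 = 26.5 km.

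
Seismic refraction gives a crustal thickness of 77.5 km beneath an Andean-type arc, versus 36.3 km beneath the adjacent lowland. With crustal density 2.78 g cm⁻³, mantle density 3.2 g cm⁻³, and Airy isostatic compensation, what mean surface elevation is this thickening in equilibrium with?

Excess crust Δ = 77.5 km − 36.3 km = 41.2 km, split between elevation h and root r with h + r = Δ.
Airy balance ρ_c h = (ρ_m − ρ_c) r gives r = h ρ_c/(ρ_m − ρ_c), so h (1 + ρ_c/(ρ_m − ρ_c)) = Δ, i.e. h = Δ (ρ_m − ρ_c)/ρ_m.
h = 41.2 km × 0.42/3.2 = 5.41 km.

5.41 km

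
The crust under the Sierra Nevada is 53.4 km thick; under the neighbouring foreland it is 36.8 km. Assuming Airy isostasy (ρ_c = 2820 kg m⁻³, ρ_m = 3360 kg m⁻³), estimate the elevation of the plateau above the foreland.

2.67 km

Excess crust Δ = 53.4 km − 36.8 km = 16.6 km, split between elevation h and root r with h + r = Δ.
Airy balance ρ_c h = (ρ_m − ρ_c) r gives r = h ρ_c/(ρ_m − ρ_c), so h (1 + ρ_c/(ρ_m − ρ_c)) = Δ, i.e. h = Δ (ρ_m − ρ_c)/ρ_m.
h = 16.6 km × 540/3360 = 2.67 km.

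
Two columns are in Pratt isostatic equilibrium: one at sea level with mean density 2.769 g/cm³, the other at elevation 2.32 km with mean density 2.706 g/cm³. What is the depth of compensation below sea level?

99.6 km

ρ_ref D = ρ (D + h) → D (ρ_ref − ρ) = ρ h.
D = ρ h/(ρ_ref − ρ) = 2.706 × 2.32 km/(2.769 − 2.706) = 99.6 km.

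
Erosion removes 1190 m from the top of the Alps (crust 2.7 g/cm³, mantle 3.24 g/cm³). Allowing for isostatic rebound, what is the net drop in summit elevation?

198 m

Rebound u = e ρ_c/ρ_m = 1190 m × 2.7/3.24 = 991.7 m.
Net surface drop = e − u = 1190 m − 991.7 m = e (ρ_m − ρ_c)/ρ_m = 198 m.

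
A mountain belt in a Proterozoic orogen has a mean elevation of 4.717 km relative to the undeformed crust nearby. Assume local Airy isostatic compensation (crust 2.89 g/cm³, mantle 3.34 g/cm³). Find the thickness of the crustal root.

30.3 km

By Archimedes' principle applied to the lithosphere: the weight of the topography is balanced by the buoyancy of the root, ρ_c h = (ρ_m − ρ_c) r.
r = h · ρ_c / (ρ_m − ρ_c) = 4.717 km × 2.89 / (3.34 − 2.89) = 30.3 km.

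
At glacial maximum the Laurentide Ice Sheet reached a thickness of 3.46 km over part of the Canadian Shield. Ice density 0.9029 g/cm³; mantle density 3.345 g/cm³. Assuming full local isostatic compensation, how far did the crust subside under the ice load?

Balancing pressure at the compensation depth: the ice load ρ_ice t is balanced by mantle displaced below, ρ_m s.
s = t ρ_ice / ρ_m = 3.46 km × 0.9029/3.345 = 0.934 km.

0.934 km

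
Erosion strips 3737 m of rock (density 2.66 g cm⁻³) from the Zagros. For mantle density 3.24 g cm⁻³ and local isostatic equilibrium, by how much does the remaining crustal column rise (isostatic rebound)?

3070 m

Unloading: uplift u = e ρ_c/ρ_m = 3737 m × 2.66/3.24 = 3070 m.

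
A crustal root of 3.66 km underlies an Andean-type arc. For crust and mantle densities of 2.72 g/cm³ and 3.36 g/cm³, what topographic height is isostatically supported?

0.861 km

Balancing pressure at the compensation depth: ρ_c h = (ρ_m − ρ_c) r.
h = r (ρ_m − ρ_c) / ρ_c = 3.66 km × (3.36 − 2.72) / 2.72 = 0.861 km.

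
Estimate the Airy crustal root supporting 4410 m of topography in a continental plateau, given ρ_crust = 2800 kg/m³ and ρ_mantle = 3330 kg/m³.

23300 m

Equating mass per unit area of the two columns: the weight of the topography is balanced by the buoyancy of the root, ρ_c h = (ρ_m − ρ_c) r.
r = h · ρ_c / (ρ_m − ρ_c) = 4410 m × 2800 / (3330 − 2800) = 23300 m.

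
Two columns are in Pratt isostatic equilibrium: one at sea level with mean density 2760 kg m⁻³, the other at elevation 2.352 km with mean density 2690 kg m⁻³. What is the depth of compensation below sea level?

ρ_ref D = ρ (D + h) → D (ρ_ref − ρ) = ρ h.
D = ρ h/(ρ_ref − ρ) = 2690 × 2.352 km/(2760 − 2690) = 90.4 km.

90.4 km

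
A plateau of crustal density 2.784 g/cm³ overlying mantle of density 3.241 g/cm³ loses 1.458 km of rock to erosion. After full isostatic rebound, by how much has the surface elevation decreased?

Rebound u = e ρ_c/ρ_m = 1.458 km × 2.784/3.241 = 1.252 km.
Net surface drop = e − u = 1.458 km − 1.252 km = e (ρ_m − ρ_c)/ρ_m = 0.206 km.

0.206 km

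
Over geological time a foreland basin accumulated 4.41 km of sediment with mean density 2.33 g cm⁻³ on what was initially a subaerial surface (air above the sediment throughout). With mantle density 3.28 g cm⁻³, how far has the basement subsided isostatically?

Subaerial load: s = t ρ_sed / ρ_m = 4.41 km × 2.33/3.28 = 3.13 km.

3.13 km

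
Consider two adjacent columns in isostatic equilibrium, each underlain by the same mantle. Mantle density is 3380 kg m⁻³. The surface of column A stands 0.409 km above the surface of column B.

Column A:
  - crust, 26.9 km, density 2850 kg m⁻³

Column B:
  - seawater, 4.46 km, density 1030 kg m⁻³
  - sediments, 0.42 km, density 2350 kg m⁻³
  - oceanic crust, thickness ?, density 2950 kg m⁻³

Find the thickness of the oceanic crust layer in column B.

4.56 km

Take the compensation level at the base of the deeper column (depth z_c below the surface of column A) and equate Σ ρ_i t_i down to z_c; mantle fills any gap and the z_c terms cancel.
Column A: 26.9×2850 + (z_c − 26.9)×3380
Column B: 0.409×0 + 4.46×1030 + 0.42×2350 + x×2950 + (z_c − 0.409 − 4.88 − x)×3380
The z_c×3380 term appears on both sides and cancels. Collect the known terms of each column as K = Σ(ρt)_known − 3380 × (depth of known layers): K_A = 76665 − 3380×26.9 = −14257; K_B = 5580.8 − 3380×(0.409 + 4.88) = −12296.02.
Balance: K_A = K_B − x×(3380 − 2950), so x = (K_B − K_A)/(3380 − 2950) = 1960.98/430 = 4.56 km.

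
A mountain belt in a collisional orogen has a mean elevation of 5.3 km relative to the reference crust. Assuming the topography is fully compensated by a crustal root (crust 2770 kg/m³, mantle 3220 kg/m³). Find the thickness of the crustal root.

In Airy isostatic equilibrium: the weight of the topography is balanced by the buoyancy of the root, ρ_c h = (ρ_m − ρ_c) r.
r = h · ρ_c / (ρ_m − ρ_c) = 5.3 km × 2770 / (3220 − 2770) = 32.6 km.

32.6 km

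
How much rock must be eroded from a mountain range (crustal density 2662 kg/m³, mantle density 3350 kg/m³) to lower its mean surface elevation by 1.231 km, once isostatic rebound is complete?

Net drop Δ = e − u = e − e ρ_c/ρ_m = e (ρ_m − ρ_c)/ρ_m.
e = Δ ρ_m/(ρ_m − ρ_c) = 1.231 km × 3350/688 = 5.99 km.

5.99 km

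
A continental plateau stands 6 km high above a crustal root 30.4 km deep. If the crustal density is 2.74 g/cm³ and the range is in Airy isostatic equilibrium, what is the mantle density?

Airy balance: ρ_c h = (ρ_m − ρ_c) r → ρ_m = ρ_c (1 + h/r).
ρ_m = 2.74 × (1 + 6 km/30.4 km) = 3.28 g/cm³.

3.28 g/cm³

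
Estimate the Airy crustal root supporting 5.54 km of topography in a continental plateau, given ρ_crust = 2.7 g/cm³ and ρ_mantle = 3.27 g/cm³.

Equating mass per unit area of the two columns: the weight of the topography is balanced by the buoyancy of the root, ρ_c h = (ρ_m − ρ_c) r.
r = h · ρ_c / (ρ_m − ρ_c) = 5.54 km × 2.7 / (3.27 − 2.7) = 26.2 km.

26.2 km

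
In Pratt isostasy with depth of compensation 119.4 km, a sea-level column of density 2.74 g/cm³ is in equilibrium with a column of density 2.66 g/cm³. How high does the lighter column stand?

ρ_ref D = ρ (D + h) → h = D (ρ_ref − ρ)/ρ.
h = 119.4 km × (2.74 − 2.66)/2.66 = 3.59 km.

3.59 km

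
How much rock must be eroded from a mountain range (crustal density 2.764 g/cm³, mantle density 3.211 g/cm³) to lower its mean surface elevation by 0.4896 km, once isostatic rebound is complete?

3.52 km

Net drop Δ = e − u = e − e ρ_c/ρ_m = e (ρ_m − ρ_c)/ρ_m.
e = Δ ρ_m/(ρ_m − ρ_c) = 0.4896 km × 3.211/0.447 = 3.52 km.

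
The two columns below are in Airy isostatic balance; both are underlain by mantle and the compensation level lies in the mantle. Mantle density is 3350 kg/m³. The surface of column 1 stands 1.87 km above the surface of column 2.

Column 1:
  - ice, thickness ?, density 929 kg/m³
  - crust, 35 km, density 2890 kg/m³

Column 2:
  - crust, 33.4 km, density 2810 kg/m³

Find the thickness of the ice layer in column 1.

3.39 km

Take the compensation level at the base of the deeper column (depth z_c below the surface of column 1) and equate Σ ρ_i t_i down to z_c; mantle fills any gap and the z_c terms cancel.
Column 1: x×929 + 35×2890 + (z_c − 35 − x)×3350
Column 2: 1.87×0 + 33.4×2810 + (z_c − 1.87 − 33.4)×3350
The z_c×3350 term appears on both sides and cancels. Collect the known terms of each column as K = Σ(ρt)_known − 3350 × (depth of known layers): K_1 = 101150 − 3350×35 = −16100; K_2 = 93854 − 3350×(1.87 + 33.4) = −24300.5.
Balance: K_1 − x×(3350 − 929) = K_2, so x = (K_1 − K_2)/(3350 − 929) = 8200.5/2421 = 3.39 km.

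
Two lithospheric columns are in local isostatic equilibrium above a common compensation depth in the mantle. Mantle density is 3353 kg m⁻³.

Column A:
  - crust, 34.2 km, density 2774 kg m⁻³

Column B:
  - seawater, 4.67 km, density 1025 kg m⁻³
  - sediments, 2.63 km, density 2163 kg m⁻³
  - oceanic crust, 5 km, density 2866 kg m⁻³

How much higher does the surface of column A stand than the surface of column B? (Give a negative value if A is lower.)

For any compensation level in the mantle, the mantle terms cancel and isostasy reduces to e = (Σt_A − Σt_B) − (Σ(ρt)_A − Σ(ρt)_B) / ρ_m.
Σt_A = 34.2 km; Σt_B = 12.3 km; Σ(ρt)_A = 94870.8; Σ(ρt)_B = 24805.44 (in km·kg m⁻³).
e = (34.2 − 12.3) − (94870.8 − 24805.44) / 3353 = 1 km.

1 km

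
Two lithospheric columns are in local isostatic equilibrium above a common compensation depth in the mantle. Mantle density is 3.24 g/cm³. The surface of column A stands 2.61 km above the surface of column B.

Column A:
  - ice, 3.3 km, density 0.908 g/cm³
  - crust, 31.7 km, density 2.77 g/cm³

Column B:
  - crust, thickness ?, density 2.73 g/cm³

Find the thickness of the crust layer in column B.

Take the compensation level at the base of the deeper column (depth z_c below the surface of column A) and equate Σ ρ_i t_i down to z_c; mantle fills any gap and the z_c terms cancel.
Column A: 3.3×0.908 + 31.7×2.77 + (z_c − 35)×3.24
Column B: 2.61×0 + x×2.73 + (z_c − 2.61 − 0 − x)×3.24
The z_c×3.24 term appears on both sides and cancels. Collect the known terms of each column as K = Σ(ρt)_known − 3.24 × (depth of known layers): K_A = 90.8054 − 3.24×35 = −22.5946; K_B = 0 − 3.24×(2.61 + 0) = −8.4564.
Balance: K_A = K_B − x×(3.24 − 2.73), so x = (K_B − K_A)/(3.24 − 2.73) = 14.1382/0.51 = 27.7 km.

27.7 km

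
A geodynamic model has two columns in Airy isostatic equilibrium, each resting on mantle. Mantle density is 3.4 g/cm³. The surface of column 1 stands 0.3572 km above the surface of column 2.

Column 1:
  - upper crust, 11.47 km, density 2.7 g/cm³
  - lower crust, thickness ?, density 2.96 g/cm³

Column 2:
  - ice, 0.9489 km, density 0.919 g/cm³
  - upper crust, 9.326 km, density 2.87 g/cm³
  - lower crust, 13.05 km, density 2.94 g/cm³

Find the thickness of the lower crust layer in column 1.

Take the compensation level at the base of the deeper column (depth z_c below the surface of column 1) and equate Σ ρ_i t_i down to z_c; mantle fills any gap and the z_c terms cancel.
Column 1: 11.47×2.7 + x×2.96 + (z_c − 11.47 − x)×3.4
Column 2: 0.3572×0 + 0.9489×0.919 + 9.326×2.87 + 13.05×2.94 + (z_c − 0.3572 − 23.3249)×3.4
The z_c×3.4 term appears on both sides and cancels. Collect the known terms of each column as K = Σ(ρt)_known − 3.4 × (depth of known layers): K_1 = 30.969 − 3.4×11.47 = −8.029; K_2 = 66.0046591 − 3.4×(0.3572 + 23.3249) = −14.5144809.
Balance: K_1 − x×(3.4 − 2.96) = K_2, so x = (K_1 − K_2)/(3.4 − 2.96) = 6.48548/0.44 = 14.7 km.

14.7 km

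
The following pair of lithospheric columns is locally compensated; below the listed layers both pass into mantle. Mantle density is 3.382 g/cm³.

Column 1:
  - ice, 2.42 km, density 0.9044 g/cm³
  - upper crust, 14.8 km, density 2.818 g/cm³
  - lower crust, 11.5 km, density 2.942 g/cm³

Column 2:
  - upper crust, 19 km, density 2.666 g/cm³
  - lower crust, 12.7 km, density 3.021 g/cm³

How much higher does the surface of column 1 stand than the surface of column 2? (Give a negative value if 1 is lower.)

For any compensation level in the mantle, the mantle terms cancel and isostasy reduces to e = (Σt_1 − Σt_2) − (Σ(ρt)_1 − Σ(ρt)_2) / ρ_m.
Σt_1 = 28.72 km; Σt_2 = 31.7 km; Σ(ρt)_1 = 77.728048; Σ(ρt)_2 = 89.0207 (in km·g/cm³).
e = (28.72 − 31.7) − (77.728048 − 89.0207) / 3.382 = 0.359 km.

0.359 km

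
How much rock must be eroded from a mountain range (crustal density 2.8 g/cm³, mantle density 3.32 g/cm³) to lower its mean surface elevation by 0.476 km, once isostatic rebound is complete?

3.04 km

Net drop Δ = e − u = e − e ρ_c/ρ_m = e (ρ_m − ρ_c)/ρ_m.
e = Δ ρ_m/(ρ_m − ρ_c) = 0.476 km × 3.32/0.52 = 3.04 km.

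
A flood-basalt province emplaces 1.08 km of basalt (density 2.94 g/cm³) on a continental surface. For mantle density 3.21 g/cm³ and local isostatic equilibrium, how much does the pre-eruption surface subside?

0.989 km

Subaerial loading: s = t ρ_load / ρ_m.
s = 1.08 km × 2.94/3.21 = 0.989 km.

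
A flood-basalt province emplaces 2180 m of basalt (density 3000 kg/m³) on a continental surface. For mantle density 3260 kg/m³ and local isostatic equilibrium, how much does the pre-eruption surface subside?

Subaerial loading: s = t ρ_load / ρ_m.
s = 2180 m × 3000/3260 = 2010 m.

2010 m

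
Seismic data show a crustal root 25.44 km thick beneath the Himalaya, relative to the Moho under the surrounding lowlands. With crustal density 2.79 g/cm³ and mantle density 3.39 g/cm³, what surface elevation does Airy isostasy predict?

5.47 km

Isostatic balance requires: ρ_c h = (ρ_m − ρ_c) r.
h = r (ρ_m − ρ_c) / ρ_c = 25.44 km × (3.39 − 2.79) / 2.79 = 5.47 km.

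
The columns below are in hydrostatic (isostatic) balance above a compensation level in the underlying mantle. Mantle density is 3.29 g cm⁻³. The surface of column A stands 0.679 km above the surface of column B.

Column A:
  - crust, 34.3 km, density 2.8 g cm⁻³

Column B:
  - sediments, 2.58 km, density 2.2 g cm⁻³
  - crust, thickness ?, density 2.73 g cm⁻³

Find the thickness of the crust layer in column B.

21 km

Take the compensation level at the base of the deeper column (depth z_c below the surface of column A) and equate Σ ρ_i t_i down to z_c; mantle fills any gap and the z_c terms cancel.
Column A: 34.3×2.8 + (z_c − 34.3)×3.29
Column B: 0.679×0 + 2.58×2.2 + x×2.73 + (z_c − 0.679 − 2.58 − x)×3.29
The z_c×3.29 term appears on both sides and cancels. Collect the known terms of each column as K = Σ(ρt)_known − 3.29 × (depth of known layers): K_A = 96.04 − 3.29×34.3 = −16.807; K_B = 5.676 − 3.29×(0.679 + 2.58) = −5.04611.
Balance: K_A = K_B − x×(3.29 − 2.73), so x = (K_B − K_A)/(3.29 − 2.73) = 11.7609/0.56 = 21 km.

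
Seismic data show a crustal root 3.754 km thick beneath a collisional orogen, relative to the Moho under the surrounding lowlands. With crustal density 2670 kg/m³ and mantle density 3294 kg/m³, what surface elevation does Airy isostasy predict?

0.877 km

In Airy isostatic equilibrium: ρ_c h = (ρ_m − ρ_c) r.
h = r (ρ_m − ρ_c) / ρ_c = 3.754 km × (3294 − 2670) / 2670 = 0.877 km.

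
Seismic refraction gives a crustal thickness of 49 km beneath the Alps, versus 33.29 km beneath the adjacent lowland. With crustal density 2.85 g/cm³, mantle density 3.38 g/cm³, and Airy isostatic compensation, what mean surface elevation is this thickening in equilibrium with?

2.46 km

Excess crust Δ = 49 km − 33.29 km = 15.71 km, split between elevation h and root r with h + r = Δ.
Airy balance ρ_c h = (ρ_m − ρ_c) r gives r = h ρ_c/(ρ_m − ρ_c), so h (1 + ρ_c/(ρ_m − ρ_c)) = Δ, i.e. h = Δ (ρ_m − ρ_c)/ρ_m.
h = 15.71 km × 0.53/3.38 = 2.46 km.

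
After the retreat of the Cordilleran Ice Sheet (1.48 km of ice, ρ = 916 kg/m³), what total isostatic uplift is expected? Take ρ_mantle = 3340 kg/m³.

0.406 km

Removing the load lets mantle flow back in; uplift u satisfies ρ_ice t = ρ_m u.
u = t ρ_ice/ρ_m = 1.48 km × 916/3340 = 0.406 km.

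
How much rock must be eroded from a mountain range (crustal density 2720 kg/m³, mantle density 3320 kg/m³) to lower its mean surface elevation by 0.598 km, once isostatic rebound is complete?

Net drop Δ = e − u = e − e ρ_c/ρ_m = e (ρ_m − ρ_c)/ρ_m.
e = Δ ρ_m/(ρ_m − ρ_c) = 0.598 km × 3320/600 = 3.31 km.

3.31 km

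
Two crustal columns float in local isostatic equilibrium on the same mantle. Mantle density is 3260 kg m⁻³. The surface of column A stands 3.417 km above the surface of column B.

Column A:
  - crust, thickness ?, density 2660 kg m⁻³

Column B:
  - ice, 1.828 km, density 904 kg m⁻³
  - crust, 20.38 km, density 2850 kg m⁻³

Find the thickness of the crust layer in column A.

39.7 km

Take the compensation level at the base of the deeper column (depth z_c below the surface of column A) and equate Σ ρ_i t_i down to z_c; mantle fills any gap and the z_c terms cancel.
Column A: x×2660 + (z_c − 0 − x)×3260
Column B: 3.417×0 + 1.828×904 + 20.38×2850 + (z_c − 3.417 − 22.208)×3260
The z_c×3260 term appears on both sides and cancels. Collect the known terms of each column as K = Σ(ρt)_known − 3260 × (depth of known layers): K_A = 0 − 3260×0 = 0; K_B = 59735.512 − 3260×(3.417 + 22.208) = −23801.988.
Balance: K_A − x×(3260 − 2660) = K_B, so x = (K_A − K_B)/(3260 − 2660) = 23802/600 = 39.7 km.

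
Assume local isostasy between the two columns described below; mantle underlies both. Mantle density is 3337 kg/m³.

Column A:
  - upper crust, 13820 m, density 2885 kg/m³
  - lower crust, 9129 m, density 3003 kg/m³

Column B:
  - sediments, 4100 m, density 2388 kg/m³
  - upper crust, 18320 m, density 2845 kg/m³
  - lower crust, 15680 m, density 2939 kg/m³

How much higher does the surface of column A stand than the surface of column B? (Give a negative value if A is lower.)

For any compensation level in the mantle, the mantle terms cancel and isostasy reduces to e = (Σt_A − Σt_B) − (Σ(ρt)_A − Σ(ρt)_B) / ρ_m.
Σt_A = 22949 m; Σt_B = 38100 m; Σ(ρt)_A = 67285087; Σ(ρt)_B = 107994720 (in m·kg/m³).
e = (22949 − 38100) − (67285087 − 107994720) / 3337 = −2950 m.

−2950 m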